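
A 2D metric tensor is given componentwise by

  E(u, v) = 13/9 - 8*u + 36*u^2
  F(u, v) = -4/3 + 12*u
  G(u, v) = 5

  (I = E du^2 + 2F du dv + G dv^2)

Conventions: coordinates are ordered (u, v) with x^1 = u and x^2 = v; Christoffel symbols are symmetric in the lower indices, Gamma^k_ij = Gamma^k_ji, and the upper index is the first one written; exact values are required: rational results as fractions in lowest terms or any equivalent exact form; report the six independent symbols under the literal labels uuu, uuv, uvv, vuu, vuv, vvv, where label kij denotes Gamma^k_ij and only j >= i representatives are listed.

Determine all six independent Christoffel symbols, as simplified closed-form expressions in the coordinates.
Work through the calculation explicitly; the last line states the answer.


E = 13/9 - 8*u + 36*u^2; F = -4/3 + 12*u; G = 5
Gamma^k_ij = (1/2) g^{kl} (d_i g_jl + d_j g_il - d_l g_ij), with g^inv = (1/(EG-F^2)) [[G, -F], [-F, E]]
first partials: E_u = -8 + 72*u, E_v = 0, F_u = 12, F_v = 0, G_u = 0, G_v = 0
D = EG - F^2 = 49/9 - 8*u + 36*u^2
expanded: Gamma^u_uu = (G E_u - 2F F_u + F E_v)/(2D), Gamma^u_uv = (G E_v - F G_u)/(2D), Gamma^u_vv = (2G F_v - G G_u - F G_v)/(2D), Gamma^v_uu = (2E F_u - E E_v - F E_u)/(2D), Gamma^v_uv = (E G_u - F E_v)/(2D), Gamma^v_vv = (E G_v - 2F F_v + F G_u)/(2D); substitute and cancel common factors

Answer: Gamma_uuu = (324*u - 36)/(324*u^2 - 72*u + 49), Gamma_uuv = 0, Gamma_uvv = 0, Gamma_vuu = 108/(324*u^2 - 72*u + 49), Gamma_vuv = 0, Gamma_vvv = 0


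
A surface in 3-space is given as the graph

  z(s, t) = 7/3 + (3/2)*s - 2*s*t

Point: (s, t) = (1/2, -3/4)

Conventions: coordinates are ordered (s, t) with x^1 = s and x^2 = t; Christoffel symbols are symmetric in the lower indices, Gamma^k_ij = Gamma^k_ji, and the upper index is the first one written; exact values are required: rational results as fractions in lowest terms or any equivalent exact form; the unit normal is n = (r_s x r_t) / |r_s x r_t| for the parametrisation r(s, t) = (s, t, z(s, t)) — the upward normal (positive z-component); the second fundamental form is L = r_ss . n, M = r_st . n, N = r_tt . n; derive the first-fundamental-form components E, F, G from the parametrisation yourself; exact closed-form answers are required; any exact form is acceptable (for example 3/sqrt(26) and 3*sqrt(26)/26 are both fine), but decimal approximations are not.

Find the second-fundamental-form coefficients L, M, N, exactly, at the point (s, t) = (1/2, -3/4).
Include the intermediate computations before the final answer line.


z_s = 3, z_t = -1, z_ss = 0, z_st = -2, z_tt = 0
E = 10, F = -3, G = 2; answer radicand W^2 = 11
unnormalised second-form numerators: l = 0, m = -2, n = 0; L = l/sqrt(11), and similarly M = m/sqrt(W^2), N = n/sqrt(W^2)

Answer: L = 0, M = -2*sqrt(11)/11, N = 0


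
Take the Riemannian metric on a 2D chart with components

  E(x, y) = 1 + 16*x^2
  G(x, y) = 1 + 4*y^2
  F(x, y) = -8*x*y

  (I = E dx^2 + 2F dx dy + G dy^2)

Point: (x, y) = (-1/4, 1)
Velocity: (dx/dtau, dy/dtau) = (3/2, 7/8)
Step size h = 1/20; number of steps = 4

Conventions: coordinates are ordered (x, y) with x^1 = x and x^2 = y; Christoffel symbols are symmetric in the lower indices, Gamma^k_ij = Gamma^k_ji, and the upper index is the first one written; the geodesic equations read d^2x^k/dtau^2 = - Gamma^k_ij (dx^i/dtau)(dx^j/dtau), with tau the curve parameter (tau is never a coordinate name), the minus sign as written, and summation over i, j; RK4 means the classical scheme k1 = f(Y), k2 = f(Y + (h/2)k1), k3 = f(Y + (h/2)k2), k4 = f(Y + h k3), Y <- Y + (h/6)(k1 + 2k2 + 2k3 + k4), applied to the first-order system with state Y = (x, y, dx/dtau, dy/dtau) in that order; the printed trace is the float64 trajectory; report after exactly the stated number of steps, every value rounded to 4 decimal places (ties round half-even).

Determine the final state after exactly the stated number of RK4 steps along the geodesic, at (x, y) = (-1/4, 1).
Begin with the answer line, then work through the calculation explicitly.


Answer: x = 0.0650, y = 1.2282, dx/dtau = 1.5974, dy/dtau = 1.3957

f(Y) = (dx/dtau, dy/dtau, -Gamma^x_ij Y'^i Y'^j, -Gamma^y_ij Y'^i Y'^j) with the Gammas evaluated at the stage position; h = 0.050000; intermediate values shown to 6 dp
step 0: x = -0.2500, y = 1.0000, dx/dtau = 1.5000, dy/dtau = 0.8750
step 1:
  k1: at (x, y) = (-0.250000, 1.000000), (dx/dtau, dy/dtau) = (1.500000, 0.875000); Gamma_xxx = -0.666667, Gamma_xxy = 0.000000, Gamma_xyy = 0.333333, Gamma_yxx = -1.333333, Gamma_yxy = 0.000000, Gamma_yyy = 0.666667; k1 = (1.500000, 0.875000, 1.244792, 2.489583)
  k2: at (x, y) = (-0.212500, 1.021875), (dx/dtau, dy/dtau) = (1.531120, 0.937240); Gamma_xxx = -0.576328, Gamma_xxy = 0.000000, Gamma_xyy = 0.288164, Gamma_yxx = -1.385731, Gamma_yxy = 0.000000, Gamma_yyy = 0.692865; k2 = (1.531120, 0.937240, 1.097974, 2.639982)
  k3: at (x, y) = (-0.211722, 1.023431), (dx/dtau, dy/dtau) = (1.527449, 0.941000); Gamma_xxx = -0.573494, Gamma_xxy = 0.000000, Gamma_xyy = 0.286747, Gamma_yxx = -1.386091, Gamma_yxy = 0.000000, Gamma_yyy = 0.693045; k3 = (1.527449, 0.941000, 1.084111, 2.620212)
  k4: at (x, y) = (-0.173628, 1.047050), (dx/dtau, dy/dtau) = (1.554206, 1.006011); Gamma_xxx = -0.473454, Gamma_xxy = 0.000000, Gamma_xyy = 0.236727, Gamma_yxx = -1.427569, Gamma_yxy = 0.000000, Gamma_yyy = 0.713784; k4 = (1.554206, 1.006011, 0.904074, 2.725980)
  Y <- Y + (h/6)(k1 + 2k2 + 2k3 + k4): x = -0.1736, y = 1.0470, dx/dtau = 1.5543, dy/dtau = 1.0061
step 2:
  k1: at (x, y) = (-0.173572, 1.046979), (dx/dtau, dy/dtau) = (1.554275, 1.006133); Gamma_xxx = -0.473376, Gamma_xxy = 0.000000, Gamma_xyy = 0.236688, Gamma_yxx = -1.427691, Gamma_yxy = 0.000000, Gamma_yyy = 0.713846; k1 = (1.554275, 1.006133, 0.903968, 2.726348)
  k2: at (x, y) = (-0.134715, 1.072132), (dx/dtau, dy/dtau) = (1.576875, 1.074292); Gamma_xxx = -0.366059, Gamma_xxy = 0.000000, Gamma_xyy = 0.183029, Gamma_yxx = -1.456642, Gamma_yxy = 0.000000, Gamma_yyy = 0.728321; k2 = (1.576875, 1.074292, 0.698983, 2.781431)
  k3: at (x, y) = (-0.134150, 1.073836), (dx/dtau, dy/dtau) = (1.571750, 1.075669); Gamma_xxx = -0.363770, Gamma_xxy = 0.000000, Gamma_xyy = 0.181885, Gamma_yxx = -1.455941, Gamma_yxy = 0.000000, Gamma_yyy = 0.727971; k3 = (1.571750, 1.075669, 0.688205, 2.754445)
  k4: at (x, y) = (-0.094985, 1.100763), (dx/dtau, dy/dtau) = (1.588686, 1.143855); Gamma_xxx = -0.253670, Gamma_xxy = 0.000000, Gamma_xyy = 0.126835, Gamma_yxx = -1.469872, Gamma_yxy = 0.000000, Gamma_yyy = 0.734936; k4 = (1.588686, 1.143855, 0.474292, 2.748248)
  Y <- Y + (h/6)(k1 + 2k2 + 2k3 + k4): x = -0.0949, y = 1.1007, dx/dtau = 1.5889, dy/dtau = 1.1440
step 3:
  k1: at (x, y) = (-0.094904, 1.100728), (dx/dtau, dy/dtau) = (1.588881, 1.144019); Gamma_xxx = -0.253477, Gamma_xxy = 0.000000, Gamma_xyy = 0.126739, Gamma_yxx = -1.469961, Gamma_yxy = 0.000000, Gamma_yyy = 0.734980; k1 = (1.588881, 1.144019, 0.474041, 2.749049)
  k2: at (x, y) = (-0.055182, 1.129329), (dx/dtau, dy/dtau) = (1.600732, 1.212745); Gamma_xxx = -0.143556, Gamma_xxy = 0.000000, Gamma_xyy = 0.071778, Gamma_yxx = -1.468985, Gamma_yxy = 0.000000, Gamma_yyy = 0.734492; k2 = (1.600732, 1.212745, 0.262272, 2.683785)
  k3: at (x, y) = (-0.054885, 1.131047), (dx/dtau, dy/dtau) = (1.595437, 1.211114); Gamma_xxx = -0.142438, Gamma_xxy = 0.000000, Gamma_xyy = 0.071219, Gamma_yxx = -1.467637, Gamma_yxy = 0.000000, Gamma_yyy = 0.733819; k3 = (1.595437, 1.211114, 0.258100, 2.659391)
  k4: at (x, y) = (-0.015132, 1.161284), (dx/dtau, dy/dtau) = (1.601786, 1.276989); Gamma_xxx = -0.037842, Gamma_xxy = 0.000000, Gamma_xyy = 0.018921, Gamma_yxx = -1.452062, Gamma_yxy = 0.000000, Gamma_yyy = 0.726031; k4 = (1.601786, 1.276989, 0.066237, 2.541642)
  Y <- Y + (h/6)(k1 + 2k2 + 2k3 + k4): x = -0.0150, y = 1.1613, dx/dtau = 1.6021, dy/dtau = 1.2772
step 4:
  k1: at (x, y) = (-0.015045, 1.161301), (dx/dtau, dy/dtau) = (1.602056, 1.277161); Gamma_xxx = -0.037625, Gamma_xxy = 0.000000, Gamma_xyy = 0.018812, Gamma_yxx = -1.452057, Gamma_yxy = 0.000000, Gamma_yyy = 0.726028; k1 = (1.602056, 1.277161, 0.065881, 2.542570)
  k2: at (x, y) = (0.025006, 1.193230), (dx/dtau, dy/dtau) = (1.603703, 1.340725); Gamma_xxx = 0.059670, Gamma_xxy = 0.000000, Gamma_xyy = -0.029835, Gamma_yxx = -1.423648, Gamma_yxy = 0.000000, Gamma_yyy = 0.711824; k2 = (1.603703, 1.340725, -0.099833, 2.381892)
  k3: at (x, y) = (0.025047, 1.194819), (dx/dtau, dy/dtau) = (1.599560, 1.336708); Gamma_xxx = 0.059633, Gamma_xxy = 0.000000, Gamma_xyy = -0.029816, Gamma_yxx = -1.422317, Gamma_yxy = 0.000000, Gamma_yyy = 0.711159; k3 = (1.599560, 1.336708, -0.099300, 2.368439)
  k4: at (x, y) = (0.064933, 1.228136), (dx/dtau, dy/dtau) = (1.597091, 1.395583); Gamma_xxx = 0.146312, Gamma_xxy = 0.000000, Gamma_xyy = -0.073156, Gamma_yxx = -1.383672, Gamma_yxy = 0.000000, Gamma_yyy = 0.691836; k4 = (1.597091, 1.395583, -0.230715, 2.181875)
  Y <- Y + (h/6)(k1 + 2k2 + 2k3 + k4): x = 0.0650, y = 1.2282, dx/dtau = 1.5974, dy/dtau = 1.3957


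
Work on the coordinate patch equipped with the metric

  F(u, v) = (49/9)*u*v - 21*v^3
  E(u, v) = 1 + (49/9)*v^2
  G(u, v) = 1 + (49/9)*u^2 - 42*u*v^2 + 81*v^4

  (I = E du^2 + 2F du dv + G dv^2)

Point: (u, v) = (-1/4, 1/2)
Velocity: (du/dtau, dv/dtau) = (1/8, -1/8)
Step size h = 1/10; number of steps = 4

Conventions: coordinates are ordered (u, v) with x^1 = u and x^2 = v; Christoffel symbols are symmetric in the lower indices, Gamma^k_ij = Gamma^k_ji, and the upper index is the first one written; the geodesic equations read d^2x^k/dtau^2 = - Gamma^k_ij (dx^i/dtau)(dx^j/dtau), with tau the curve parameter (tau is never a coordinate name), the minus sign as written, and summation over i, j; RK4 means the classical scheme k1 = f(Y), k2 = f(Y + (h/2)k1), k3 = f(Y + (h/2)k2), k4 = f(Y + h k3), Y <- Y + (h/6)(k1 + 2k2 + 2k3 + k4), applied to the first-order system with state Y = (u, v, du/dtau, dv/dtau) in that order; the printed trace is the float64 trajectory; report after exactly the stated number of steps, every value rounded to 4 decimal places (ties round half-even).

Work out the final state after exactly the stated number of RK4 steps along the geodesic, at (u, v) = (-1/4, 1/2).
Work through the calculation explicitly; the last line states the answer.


f(Y) = (du/dtau, dv/dtau, -Gamma^u_ij Y'^i Y'^j, -Gamma^v_ij Y'^i Y'^j) with the Gammas evaluated at the stage position; h = 0.100000; intermediate values shown to 6 dp
step 0: u = -0.2500, v = 0.5000, du/dtau = 0.1250, dv/dtau = -0.1250
step 1:
  k1: at (u, v) = (-0.250000, 0.500000), (du/dtau, dv/dtau) = (0.125000, -0.125000); Gamma_uuu = 0.000000, Gamma_uuv = 0.262032, Gamma_uvv = -1.010695, Gamma_vuu = 0.000000, Gamma_vuv = -0.636364, Gamma_vvv = 2.454545; k1 = (0.125000, -0.125000, 0.023981, -0.058239)
  k2: at (u, v) = (-0.243750, 0.493750), (du/dtau, dv/dtau) = (0.126199, -0.127912); Gamma_uuu = 0.000000, Gamma_uuv = 0.269882, Gamma_uvv = -1.027960, Gamma_vuu = 0.000000, Gamma_vuv = -0.647212, Gamma_vvv = 2.465186; k2 = (0.126199, -0.127912, 0.025532, -0.061229)
  k3: at (u, v) = (-0.243690, 0.493604), (du/dtau, dv/dtau) = (0.126277, -0.128061); Gamma_uuu = 0.000000, Gamma_uuv = 0.270038, Gamma_uvv = -1.028252, Gamma_vuu = 0.000000, Gamma_vuv = -0.647442, Gamma_vvv = 2.465334; k3 = (0.126277, -0.128061, 0.025597, -0.061371)
  k4: at (u, v) = (-0.237372, 0.487194), (du/dtau, dv/dtau) = (0.127560, -0.131137); Gamma_uuu = 0.000000, Gamma_uuv = 0.278365, Gamma_uvv = -1.046193, Gamma_vuu = 0.000000, Gamma_vuv = -0.658722, Gamma_vvv = 2.475711; k4 = (0.127560, -0.131137, 0.027304, -0.064613)
  Y <- Y + (h/6)(k1 + 2k2 + 2k3 + k4): u = -0.2374, v = 0.4872, du/dtau = 0.1276, dv/dtau = -0.1311
step 2:
  k1: at (u, v) = (-0.237375, 0.487199), (du/dtau, dv/dtau) = (0.127559, -0.131134); Gamma_uuu = 0.000000, Gamma_uuv = 0.278359, Gamma_uvv = -1.046183, Gamma_vuu = 0.000000, Gamma_vuv = -0.658715, Gamma_vvv = 2.475706; k1 = (0.127559, -0.131134, 0.027303, -0.064610)
  k2: at (u, v) = (-0.230997, 0.480642), (du/dtau, dv/dtau) = (0.128924, -0.134365); Gamma_uuu = 0.000000, Gamma_uuv = 0.287171, Gamma_uvv = -1.064777, Gamma_vuu = 0.000000, Gamma_vuv = -0.670403, Gamma_vvv = 2.485726; k2 = (0.128924, -0.134365, 0.029173, -0.068104)
  k3: at (u, v) = (-0.230929, 0.480480), (du/dtau, dv/dtau) = (0.129018, -0.134539); Gamma_uuu = 0.000000, Gamma_uuv = 0.287358, Gamma_uvv = -1.065112, Gamma_vuu = 0.000000, Gamma_vuv = -0.670666, Gamma_vvv = 2.485867; k3 = (0.129018, -0.134539, 0.029255, -0.068279)
  k4: at (u, v) = (-0.224473, 0.473745), (du/dtau, dv/dtau) = (0.130485, -0.137962); Gamma_uuu = 0.000000, Gamma_uuv = 0.296734, Gamma_uvv = -1.084446, Gamma_vuu = 0.000000, Gamma_vuv = -0.682824, Gamma_vvv = 2.495448; k4 = (0.130485, -0.137962, 0.031324, -0.072081)
  Y <- Y + (h/6)(k1 + 2k2 + 2k3 + k4): u = -0.2245, v = 0.4738, du/dtau = 0.1305, dv/dtau = -0.1380
step 3:
  k1: at (u, v) = (-0.224476, 0.473750), (du/dtau, dv/dtau) = (0.130484, -0.137958); Gamma_uuu = 0.000000, Gamma_uuv = 0.296727, Gamma_uvv = -1.084433, Gamma_vuu = 0.000000, Gamma_vuv = -0.682814, Gamma_vvv = 2.495443; k1 = (0.130484, -0.137958, 0.031322, -0.072078)
  k2: at (u, v) = (-0.217952, 0.466852), (du/dtau, dv/dtau) = (0.132050, -0.141562); Gamma_uuu = 0.000000, Gamma_uuv = 0.306675, Gamma_uvv = -1.104470, Gamma_vuu = 0.000000, Gamma_vuv = -0.695408, Gamma_vvv = 2.504464; k2 = (0.132050, -0.141562, 0.033599, -0.076188)
  k3: at (u, v) = (-0.217874, 0.466672), (du/dtau, dv/dtau) = (0.132164, -0.141768); Gamma_uuu = 0.000000, Gamma_uuv = 0.306901, Gamma_uvv = -1.104857, Gamma_vuu = 0.000000, Gamma_vuv = -0.695710, Gamma_vvv = 2.504586; k3 = (0.132164, -0.141768, 0.033706, -0.076408)
  k4: at (u, v) = (-0.211260, 0.459573), (du/dtau, dv/dtau) = (0.133854, -0.145599); Gamma_uuu = 0.000000, Gamma_uuv = 0.317519, Gamma_uvv = -1.125694, Gamma_vuu = 0.000000, Gamma_vuv = -0.708806, Gamma_vvv = 2.512916; k4 = (0.133854, -0.145599, 0.036240, -0.080900)
  Y <- Y + (h/6)(k1 + 2k2 + 2k3 + k4): u = -0.2113, v = 0.4596, du/dtau = 0.1339, dv/dtau = -0.1456
step 4:
  k1: at (u, v) = (-0.211263, 0.459580), (du/dtau, dv/dtau) = (0.133853, -0.145595); Gamma_uuu = 0.000000, Gamma_uuv = 0.317510, Gamma_uvv = -1.125678, Gamma_vuu = 0.000000, Gamma_vuv = -0.708795, Gamma_vvv = 2.512912; k1 = (0.133853, -0.145595, 0.036237, -0.080895)
  k2: at (u, v) = (-0.204571, 0.452300), (du/dtau, dv/dtau) = (0.135665, -0.149639); Gamma_uuu = 0.000000, Gamma_uuv = 0.328806, Gamma_uvv = -1.147261, Gamma_vuu = 0.000000, Gamma_vuv = -0.722346, Gamma_vvv = 2.520389; k2 = (0.135665, -0.149639, 0.039039, -0.085765)
  k3: at (u, v) = (-0.204480, 0.452098), (du/dtau, dv/dtau) = (0.135805, -0.149883); Gamma_uuu = 0.000000, Gamma_uuv = 0.329081, Gamma_uvv = -1.147707, Gamma_vuu = 0.000000, Gamma_vuv = -0.722694, Gamma_vvv = 2.520477; k3 = (0.135805, -0.149883, 0.039180, -0.086043)
  k4: at (u, v) = (-0.197683, 0.444592), (du/dtau, dv/dtau) = (0.137771, -0.154199); Gamma_uuu = 0.000000, Gamma_uuv = 0.341177, Gamma_uvv = -1.170136, Gamma_vuu = 0.000000, Gamma_vuv = -0.736769, Gamma_vvv = 2.526900; k4 = (0.137771, -0.154199, 0.042319, -0.091387)
  Y <- Y + (h/6)(k1 + 2k2 + 2k3 + k4): u = -0.1977, v = 0.4446, du/dtau = 0.1378, dv/dtau = -0.1542

Answer: u = -0.1977, v = 0.4446, du/dtau = 0.1378, dv/dtau = -0.1542


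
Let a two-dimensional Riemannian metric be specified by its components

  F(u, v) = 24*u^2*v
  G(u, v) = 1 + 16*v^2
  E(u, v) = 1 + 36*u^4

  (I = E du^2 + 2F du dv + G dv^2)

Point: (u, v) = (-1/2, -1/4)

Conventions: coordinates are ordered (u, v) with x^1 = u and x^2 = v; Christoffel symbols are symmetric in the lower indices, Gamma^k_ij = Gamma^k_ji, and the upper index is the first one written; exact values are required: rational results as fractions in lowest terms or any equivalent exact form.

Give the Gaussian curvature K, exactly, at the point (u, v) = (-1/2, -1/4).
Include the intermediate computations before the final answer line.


E = 13/4, F = -3/2, G = 2, EG - F^2 = 17/4 at the point
E_u = -18, E_v = 0, F_u = 6, F_v = 6, G_u = 0, G_v = -8
E_vv = 0, F_uv = -24, G_uu = 0
Brioschi: K = (det M1 - det M2) / (EG - F^2)^2 with the standard first/second-derivative matrices M1, M2.
M1 = [[-E_vv/2 + F_uv - G_uu/2, E_u/2, F_u - E_v/2], [F_v - G_u/2, E, F], [G_v/2, F, G]] = [[-24, -9, 6], [6, 13/4, -3/2], [-4, -3/2, 2]]; det M1 = -24
M2 = [[0, E_v/2, G_u/2], [E_v/2, E, F], [G_u/2, F, G]] = [[0, 0, 0], [0, 13/4, -3/2], [0, -3/2, 2]]; det M2 = 0
det M1 - det M2 = -24; K = -24 / (17/4)^2 = -384/289

Answer: K = -384/289


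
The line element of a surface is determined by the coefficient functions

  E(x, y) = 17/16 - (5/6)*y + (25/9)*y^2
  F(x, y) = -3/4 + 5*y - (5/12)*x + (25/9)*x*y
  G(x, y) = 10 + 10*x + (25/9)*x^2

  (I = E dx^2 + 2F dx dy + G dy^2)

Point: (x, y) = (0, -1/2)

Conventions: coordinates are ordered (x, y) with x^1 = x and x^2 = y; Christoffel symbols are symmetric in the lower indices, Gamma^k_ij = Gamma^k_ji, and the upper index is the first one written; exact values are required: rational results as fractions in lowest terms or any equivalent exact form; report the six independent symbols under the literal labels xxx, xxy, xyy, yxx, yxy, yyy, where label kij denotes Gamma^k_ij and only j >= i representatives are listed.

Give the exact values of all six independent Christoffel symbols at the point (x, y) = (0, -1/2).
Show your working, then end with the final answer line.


E = 313/144, F = -13/4, G = 10 at the point
E_x = 0, E_y = -65/18, F_x = -65/36, F_y = 5, G_x = 10, G_y = 0
EG - F^2 = 1609/144;  g^inv = (144/1609) * [[10, 13/4], [13/4, 313/144]]
first-kind symbols [ij,l] = (1/2)(d_i g_jl + d_j g_il - d_l g_ij): [xx,x] = E_x/2 = 0, [xx,y] = F_x - E_y/2 = 0, [xy,x] = E_y/2 = -65/36, [xy,y] = G_x/2 = 5, [yy,x] = F_y - G_x/2 = 0, [yy,y] = G_y/2 = 0
Gamma^x_ij = (G*[ij,x] - F*[ij,y])/(EG - F^2), Gamma^y_ij = (E*[ij,y] - F*[ij,x])/(EG - F^2)

Answer: Gamma_xxx = 0, Gamma_xxy = -260/1609, Gamma_xyy = 0, Gamma_yxx = 0, Gamma_yxy = 720/1609, Gamma_yyy = 0


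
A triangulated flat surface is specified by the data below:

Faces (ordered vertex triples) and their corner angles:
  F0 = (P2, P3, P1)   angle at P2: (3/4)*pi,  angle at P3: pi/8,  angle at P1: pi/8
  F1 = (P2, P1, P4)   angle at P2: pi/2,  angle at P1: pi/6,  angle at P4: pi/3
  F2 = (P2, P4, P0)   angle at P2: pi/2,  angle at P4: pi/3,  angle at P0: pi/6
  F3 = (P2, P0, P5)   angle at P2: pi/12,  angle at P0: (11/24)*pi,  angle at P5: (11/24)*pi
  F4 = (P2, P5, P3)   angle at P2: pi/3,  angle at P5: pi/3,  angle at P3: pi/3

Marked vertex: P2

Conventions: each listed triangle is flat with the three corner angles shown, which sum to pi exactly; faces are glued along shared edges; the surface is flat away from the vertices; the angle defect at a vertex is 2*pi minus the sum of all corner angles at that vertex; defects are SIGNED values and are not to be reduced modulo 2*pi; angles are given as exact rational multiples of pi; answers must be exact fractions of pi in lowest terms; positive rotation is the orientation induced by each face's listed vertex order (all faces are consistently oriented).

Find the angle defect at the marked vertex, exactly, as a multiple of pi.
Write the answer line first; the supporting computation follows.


Answer: defect(P2) = -pi/6

Sum of corner angles at P2: (13/6)*pi
defect = 2*pi - (13/6)*pi


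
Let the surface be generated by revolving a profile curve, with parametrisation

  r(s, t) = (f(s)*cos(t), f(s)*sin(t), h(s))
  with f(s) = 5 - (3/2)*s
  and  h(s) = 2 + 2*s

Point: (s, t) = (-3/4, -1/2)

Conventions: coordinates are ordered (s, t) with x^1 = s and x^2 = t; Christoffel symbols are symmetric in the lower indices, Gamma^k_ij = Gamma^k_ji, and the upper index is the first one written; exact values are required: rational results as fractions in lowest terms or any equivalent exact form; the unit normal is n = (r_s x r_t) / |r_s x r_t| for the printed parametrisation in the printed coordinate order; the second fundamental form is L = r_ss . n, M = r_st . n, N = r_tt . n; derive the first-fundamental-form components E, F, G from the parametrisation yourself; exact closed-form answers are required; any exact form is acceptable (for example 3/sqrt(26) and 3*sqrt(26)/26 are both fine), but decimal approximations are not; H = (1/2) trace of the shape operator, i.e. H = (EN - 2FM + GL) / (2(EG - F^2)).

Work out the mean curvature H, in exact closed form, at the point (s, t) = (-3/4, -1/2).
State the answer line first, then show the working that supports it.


Answer: H = 16/245

f = 49/8, f' = -3/2, f'' = 0, h' = 2, h'' = 0
E = 25/4, F = 0, G = 2401/64; answer radicand W^2 = 25/4
unnormalised second-form numerators: l = 0, m = 0, n = 49/4; L = l/sqrt(25/4), and similarly M = m/sqrt(W^2), N = n/sqrt(W^2)
H = (E*n - 2*F*m + G*l) / (2*(EG - F^2)*sqrt(W^2)); E*n - 2*F*m + G*l = 1225/16, EG - F^2 = 60025/256, so H = (8/49)/sqrt(25/4)


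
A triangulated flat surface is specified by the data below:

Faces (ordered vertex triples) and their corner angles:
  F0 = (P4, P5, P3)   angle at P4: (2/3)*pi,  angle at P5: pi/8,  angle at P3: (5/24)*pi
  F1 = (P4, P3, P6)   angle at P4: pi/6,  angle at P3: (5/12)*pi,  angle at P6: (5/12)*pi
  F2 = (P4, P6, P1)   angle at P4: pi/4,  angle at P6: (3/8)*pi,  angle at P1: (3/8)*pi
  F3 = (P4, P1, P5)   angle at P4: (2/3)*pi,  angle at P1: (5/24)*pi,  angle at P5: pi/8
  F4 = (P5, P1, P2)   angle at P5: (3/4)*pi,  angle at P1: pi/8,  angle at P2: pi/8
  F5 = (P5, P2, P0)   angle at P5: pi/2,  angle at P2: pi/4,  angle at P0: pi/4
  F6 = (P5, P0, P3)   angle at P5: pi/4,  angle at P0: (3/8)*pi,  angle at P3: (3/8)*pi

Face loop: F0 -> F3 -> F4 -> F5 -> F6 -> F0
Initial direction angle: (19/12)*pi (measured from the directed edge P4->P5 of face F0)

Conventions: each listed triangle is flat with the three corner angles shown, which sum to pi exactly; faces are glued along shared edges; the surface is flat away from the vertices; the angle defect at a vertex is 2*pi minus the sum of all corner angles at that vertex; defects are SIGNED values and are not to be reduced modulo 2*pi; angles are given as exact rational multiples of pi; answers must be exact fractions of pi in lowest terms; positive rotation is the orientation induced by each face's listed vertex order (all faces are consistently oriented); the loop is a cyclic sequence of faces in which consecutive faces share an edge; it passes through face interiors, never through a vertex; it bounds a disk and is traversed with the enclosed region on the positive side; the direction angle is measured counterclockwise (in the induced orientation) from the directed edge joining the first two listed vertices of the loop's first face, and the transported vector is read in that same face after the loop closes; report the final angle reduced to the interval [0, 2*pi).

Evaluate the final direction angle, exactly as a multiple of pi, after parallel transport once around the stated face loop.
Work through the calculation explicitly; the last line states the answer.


enclosed vertex P5: corner angles sum to (7/4)*pi, defect = 2*pi - (7/4)*pi = pi/4
holonomy = initial angle + sum of enclosed defects (mod 2*pi), positive in the induced orientation
final angle = (19/12)*pi + pi/4 = (11/6)*pi (mod 2*pi)

Answer: final direction angle = (11/6)*pi


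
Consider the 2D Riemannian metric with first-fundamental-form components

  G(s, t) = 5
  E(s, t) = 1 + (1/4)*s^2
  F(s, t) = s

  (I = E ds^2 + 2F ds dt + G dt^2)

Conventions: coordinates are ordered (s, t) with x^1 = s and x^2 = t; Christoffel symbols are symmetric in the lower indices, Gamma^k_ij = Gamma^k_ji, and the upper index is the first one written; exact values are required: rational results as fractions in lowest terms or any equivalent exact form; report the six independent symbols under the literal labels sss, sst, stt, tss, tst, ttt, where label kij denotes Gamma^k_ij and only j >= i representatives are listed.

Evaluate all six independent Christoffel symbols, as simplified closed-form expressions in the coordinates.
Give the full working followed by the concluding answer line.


E = 1 + (1/4)*s^2; F = s; G = 5
Gamma^k_ij = (1/2) g^{kl} (d_i g_jl + d_j g_il - d_l g_ij), with g^inv = (1/(EG-F^2)) [[G, -F], [-F, E]]
first partials: E_s = (1/2)*s, E_t = 0, F_s = 1, F_t = 0, G_s = 0, G_t = 0
D = EG - F^2 = 5 + (1/4)*s^2
expanded: Gamma^s_ss = (G E_s - 2F F_s + F E_t)/(2D), Gamma^s_st = (G E_t - F G_s)/(2D), Gamma^s_tt = (2G F_t - G G_s - F G_t)/(2D), Gamma^t_ss = (2E F_s - E E_t - F E_s)/(2D), Gamma^t_st = (E G_s - F E_t)/(2D), Gamma^t_tt = (E G_t - 2F F_t + F G_s)/(2D); substitute and cancel common factors

Answer: Gamma_sss = s/(s^2 + 20), Gamma_sst = 0, Gamma_stt = 0, Gamma_tss = 4/(s^2 + 20), Gamma_tst = 0, Gamma_ttt = 0


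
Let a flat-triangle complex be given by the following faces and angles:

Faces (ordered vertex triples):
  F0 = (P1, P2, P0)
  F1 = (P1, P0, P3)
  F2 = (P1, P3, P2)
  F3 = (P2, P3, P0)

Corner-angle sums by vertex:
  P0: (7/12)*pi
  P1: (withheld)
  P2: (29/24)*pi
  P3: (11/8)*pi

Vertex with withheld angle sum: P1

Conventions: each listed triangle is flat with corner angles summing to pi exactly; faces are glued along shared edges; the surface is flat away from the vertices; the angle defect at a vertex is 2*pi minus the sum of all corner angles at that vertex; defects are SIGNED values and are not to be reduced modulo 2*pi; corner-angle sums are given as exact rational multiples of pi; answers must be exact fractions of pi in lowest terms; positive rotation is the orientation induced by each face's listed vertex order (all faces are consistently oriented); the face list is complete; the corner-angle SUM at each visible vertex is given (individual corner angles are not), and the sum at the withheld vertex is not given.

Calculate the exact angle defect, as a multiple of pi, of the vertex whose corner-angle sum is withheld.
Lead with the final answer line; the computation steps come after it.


Answer: defect(P1) = (7/6)*pi

V = 4, E = 6, F = 4; chi = V - E + F = 2
Gauss-Bonnet: total defect = 2*pi*chi = 4*pi; visible defects sum to (17/6)*pi


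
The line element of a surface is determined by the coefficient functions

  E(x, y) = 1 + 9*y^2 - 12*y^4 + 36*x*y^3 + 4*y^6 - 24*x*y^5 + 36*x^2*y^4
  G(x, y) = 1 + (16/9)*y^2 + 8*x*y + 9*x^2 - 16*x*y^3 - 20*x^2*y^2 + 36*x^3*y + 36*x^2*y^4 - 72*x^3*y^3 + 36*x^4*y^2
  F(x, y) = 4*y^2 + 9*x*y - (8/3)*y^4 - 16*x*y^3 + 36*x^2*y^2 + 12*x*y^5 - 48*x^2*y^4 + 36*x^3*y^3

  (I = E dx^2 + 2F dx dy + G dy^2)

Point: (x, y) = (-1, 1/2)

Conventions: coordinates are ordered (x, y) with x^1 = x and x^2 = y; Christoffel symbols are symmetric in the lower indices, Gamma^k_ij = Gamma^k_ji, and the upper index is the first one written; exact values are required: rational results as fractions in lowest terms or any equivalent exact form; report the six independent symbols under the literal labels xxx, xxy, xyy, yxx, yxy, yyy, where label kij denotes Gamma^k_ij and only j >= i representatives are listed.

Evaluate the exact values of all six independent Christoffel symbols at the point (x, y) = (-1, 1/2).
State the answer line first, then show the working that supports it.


Answer: Gamma_xxx = -54/829, Gamma_xxy = 162/829, Gamma_xyy = -480/829, Gamma_yxx = 468/829, Gamma_yxy = -1404/829, Gamma_yyy = 4160/829

E = 17/16, F = -13/24, G = 205/36 at the point
E_x = -3/4, E_y = 9/4, F_x = 35/8, F_y = -157/12, G_x = -39/2, G_y = 520/9
EG - F^2 = 829/144;  g^inv = (144/829) * [[205/36, 13/24], [13/24, 17/16]]
first-kind symbols [ij,l] = (1/2)(d_i g_jl + d_j g_il - d_l g_ij): [xx,x] = E_x/2 = -3/8, [xx,y] = F_x - E_y/2 = 13/4, [xy,x] = E_y/2 = 9/8, [xy,y] = G_x/2 = -39/4, [yy,x] = F_y - G_x/2 = -10/3, [yy,y] = G_y/2 = 260/9
Gamma^x_ij = (G*[ij,x] - F*[ij,y])/(EG - F^2), Gamma^y_ij = (E*[ij,y] - F*[ij,x])/(EG - F^2)


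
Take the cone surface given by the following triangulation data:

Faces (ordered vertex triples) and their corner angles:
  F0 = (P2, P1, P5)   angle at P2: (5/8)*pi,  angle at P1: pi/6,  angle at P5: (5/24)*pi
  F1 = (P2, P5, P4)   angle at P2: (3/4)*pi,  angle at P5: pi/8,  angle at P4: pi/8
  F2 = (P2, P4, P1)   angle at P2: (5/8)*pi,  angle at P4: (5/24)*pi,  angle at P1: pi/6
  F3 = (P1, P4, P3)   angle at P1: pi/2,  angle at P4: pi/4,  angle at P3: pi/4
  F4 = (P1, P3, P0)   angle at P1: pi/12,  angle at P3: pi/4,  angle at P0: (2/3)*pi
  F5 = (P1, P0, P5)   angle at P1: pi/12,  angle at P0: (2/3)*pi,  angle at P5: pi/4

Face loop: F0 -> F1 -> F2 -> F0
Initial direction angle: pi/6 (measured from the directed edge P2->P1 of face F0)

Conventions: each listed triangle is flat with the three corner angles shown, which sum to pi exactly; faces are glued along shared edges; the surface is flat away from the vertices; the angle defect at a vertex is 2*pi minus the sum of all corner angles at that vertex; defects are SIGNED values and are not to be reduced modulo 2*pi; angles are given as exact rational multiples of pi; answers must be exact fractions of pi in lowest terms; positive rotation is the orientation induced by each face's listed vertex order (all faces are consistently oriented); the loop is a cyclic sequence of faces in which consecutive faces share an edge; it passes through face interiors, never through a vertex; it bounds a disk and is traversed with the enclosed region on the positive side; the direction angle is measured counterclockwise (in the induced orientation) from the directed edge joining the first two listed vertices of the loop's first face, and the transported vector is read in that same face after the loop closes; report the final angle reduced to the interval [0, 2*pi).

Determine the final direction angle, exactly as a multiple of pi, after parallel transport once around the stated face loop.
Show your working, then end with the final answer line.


enclosed vertex P2: corner angles sum to 2*pi, defect = 2*pi - 2*pi = 0
final direction = starting direction + enclosed defect total, reduced mod 2*pi (induced orientation)
final angle = pi/6 + 0 = pi/6 (mod 2*pi)

Answer: final direction angle = pi/6


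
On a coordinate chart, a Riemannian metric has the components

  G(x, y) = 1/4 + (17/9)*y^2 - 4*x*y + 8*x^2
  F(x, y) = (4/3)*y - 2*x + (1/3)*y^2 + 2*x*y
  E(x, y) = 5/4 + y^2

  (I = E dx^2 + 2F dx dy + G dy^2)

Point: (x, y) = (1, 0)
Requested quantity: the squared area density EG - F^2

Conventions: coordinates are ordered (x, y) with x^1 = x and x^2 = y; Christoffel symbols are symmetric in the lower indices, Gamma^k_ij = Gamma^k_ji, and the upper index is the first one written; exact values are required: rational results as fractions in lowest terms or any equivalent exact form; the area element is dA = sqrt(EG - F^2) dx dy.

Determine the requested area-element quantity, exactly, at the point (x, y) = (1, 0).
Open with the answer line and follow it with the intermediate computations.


Answer: EG - F^2 = 101/16

E = 5/4, F = -2, G = 33/4; EG - F^2 = 101/16


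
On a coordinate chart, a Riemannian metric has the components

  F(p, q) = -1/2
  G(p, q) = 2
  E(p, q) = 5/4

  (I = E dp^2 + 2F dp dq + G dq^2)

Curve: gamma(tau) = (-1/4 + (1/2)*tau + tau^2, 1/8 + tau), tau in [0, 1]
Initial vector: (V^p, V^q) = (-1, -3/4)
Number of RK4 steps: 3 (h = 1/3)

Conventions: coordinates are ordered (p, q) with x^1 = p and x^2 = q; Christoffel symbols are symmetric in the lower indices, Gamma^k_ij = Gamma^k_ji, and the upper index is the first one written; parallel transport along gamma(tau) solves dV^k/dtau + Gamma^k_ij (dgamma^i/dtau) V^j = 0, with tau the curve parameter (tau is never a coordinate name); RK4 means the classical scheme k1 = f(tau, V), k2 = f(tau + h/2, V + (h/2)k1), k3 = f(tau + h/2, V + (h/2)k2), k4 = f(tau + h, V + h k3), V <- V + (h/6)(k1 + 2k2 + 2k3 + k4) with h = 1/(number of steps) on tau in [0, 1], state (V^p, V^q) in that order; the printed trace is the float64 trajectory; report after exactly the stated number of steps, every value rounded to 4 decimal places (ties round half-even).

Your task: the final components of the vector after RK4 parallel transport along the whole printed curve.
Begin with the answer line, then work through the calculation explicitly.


Answer: V^p = -1.0000, V^q = -0.7500

gamma'(tau) = (1/2 + 2*tau, 1); f(tau, V)^k = -Gamma^k_ij(gamma(tau)) gamma'^i(tau) V^j; h = 1/3; intermediate values shown to 6 dp
curve data and Christoffel symbols at the stage parameters:
  tau = 0.000000: gamma = (-0.250000, 0.125000), gamma' = (0.500000, 1.000000); Gamma_ppp = 0.000000, Gamma_ppq = 0.000000, Gamma_pqq = 0.000000, Gamma_qpp = 0.000000, Gamma_qpq = 0.000000, Gamma_qqq = 0.000000
  tau = 0.166667: gamma = (-0.138889, 0.291667), gamma' = (0.833333, 1.000000); Gamma_ppp = 0.000000, Gamma_ppq = 0.000000, Gamma_pqq = 0.000000, Gamma_qpp = 0.000000, Gamma_qpq = 0.000000, Gamma_qqq = 0.000000
  tau = 0.333333: gamma = (0.027778, 0.458333), gamma' = (1.166667, 1.000000); Gamma_ppp = 0.000000, Gamma_ppq = 0.000000, Gamma_pqq = 0.000000, Gamma_qpp = 0.000000, Gamma_qpq = 0.000000, Gamma_qqq = 0.000000
  tau = 0.500000: gamma = (0.250000, 0.625000), gamma' = (1.500000, 1.000000); Gamma_ppp = 0.000000, Gamma_ppq = 0.000000, Gamma_pqq = 0.000000, Gamma_qpp = 0.000000, Gamma_qpq = 0.000000, Gamma_qqq = 0.000000
  tau = 0.666667: gamma = (0.527778, 0.791667), gamma' = (1.833333, 1.000000); Gamma_ppp = 0.000000, Gamma_ppq = 0.000000, Gamma_pqq = 0.000000, Gamma_qpp = 0.000000, Gamma_qpq = 0.000000, Gamma_qqq = 0.000000
  tau = 0.833333: gamma = (0.861111, 0.958333), gamma' = (2.166667, 1.000000); Gamma_ppp = 0.000000, Gamma_ppq = 0.000000, Gamma_pqq = 0.000000, Gamma_qpp = 0.000000, Gamma_qpq = 0.000000, Gamma_qqq = 0.000000
  tau = 1.000000: gamma = (1.250000, 1.125000), gamma' = (2.500000, 1.000000); Gamma_ppp = 0.000000, Gamma_ppq = 0.000000, Gamma_pqq = 0.000000, Gamma_qpp = 0.000000, Gamma_qpq = 0.000000, Gamma_qqq = 0.000000
step 0: V^p = -1.0000, V^q = -0.7500
step 1: k1 = (0.000000, 0.000000), k2 = (0.000000, 0.000000), k3 = (0.000000, 0.000000), k4 = (0.000000, 0.000000); V <- V + (h/6)(k1 + 2k2 + 2k3 + k4): V^p = -1.0000, V^q = -0.7500
step 2: k1 = (0.000000, 0.000000), k2 = (0.000000, 0.000000), k3 = (0.000000, 0.000000), k4 = (0.000000, 0.000000); V <- V + (h/6)(k1 + 2k2 + 2k3 + k4): V^p = -1.0000, V^q = -0.7500
step 3: k1 = (0.000000, 0.000000), k2 = (0.000000, 0.000000), k3 = (0.000000, 0.000000), k4 = (0.000000, 0.000000); V <- V + (h/6)(k1 + 2k2 + 2k3 + k4): V^p = -1.0000, V^q = -0.7500


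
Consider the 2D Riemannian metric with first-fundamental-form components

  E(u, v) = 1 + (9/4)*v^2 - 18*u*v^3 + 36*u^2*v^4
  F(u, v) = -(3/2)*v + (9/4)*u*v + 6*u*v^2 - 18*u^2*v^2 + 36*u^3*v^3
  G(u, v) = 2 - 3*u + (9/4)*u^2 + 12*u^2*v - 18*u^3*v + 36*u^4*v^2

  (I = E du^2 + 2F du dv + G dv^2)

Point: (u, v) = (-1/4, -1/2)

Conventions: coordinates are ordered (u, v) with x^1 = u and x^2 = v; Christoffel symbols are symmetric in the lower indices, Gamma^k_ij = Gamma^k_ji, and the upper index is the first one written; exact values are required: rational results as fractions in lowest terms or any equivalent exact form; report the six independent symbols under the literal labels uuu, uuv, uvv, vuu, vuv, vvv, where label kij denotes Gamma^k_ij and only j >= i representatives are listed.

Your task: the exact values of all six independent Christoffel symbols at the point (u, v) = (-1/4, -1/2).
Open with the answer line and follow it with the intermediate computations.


Answer: Gamma_uuu = 144/653, Gamma_uuv = 0, Gamma_uvv = 36/653, Gamma_vuu = 456/653, Gamma_vuv = 0, Gamma_vvv = 114/653

E = 73/64, F = 57/128, G = 617/256 at the point
E_u = 9/8, E_v = 0, F_u = 57/32, F_v = 9/64, G_u = 0, G_v = 57/64
EG - F^2 = 653/256;  g^inv = (256/653) * [[617/256, -57/128], [-57/128, 73/64]]
first-kind symbols [ij,l] = (1/2)(d_i g_jl + d_j g_il - d_l g_ij): [uu,u] = E_u/2 = 9/16, [uu,v] = F_u - E_v/2 = 57/32, [uv,u] = E_v/2 = 0, [uv,v] = G_u/2 = 0, [vv,u] = F_v - G_u/2 = 9/64, [vv,v] = G_v/2 = 57/128
Gamma^u_ij = (G*[ij,u] - F*[ij,v])/(EG - F^2), Gamma^v_ij = (E*[ij,v] - F*[ij,u])/(EG - F^2)


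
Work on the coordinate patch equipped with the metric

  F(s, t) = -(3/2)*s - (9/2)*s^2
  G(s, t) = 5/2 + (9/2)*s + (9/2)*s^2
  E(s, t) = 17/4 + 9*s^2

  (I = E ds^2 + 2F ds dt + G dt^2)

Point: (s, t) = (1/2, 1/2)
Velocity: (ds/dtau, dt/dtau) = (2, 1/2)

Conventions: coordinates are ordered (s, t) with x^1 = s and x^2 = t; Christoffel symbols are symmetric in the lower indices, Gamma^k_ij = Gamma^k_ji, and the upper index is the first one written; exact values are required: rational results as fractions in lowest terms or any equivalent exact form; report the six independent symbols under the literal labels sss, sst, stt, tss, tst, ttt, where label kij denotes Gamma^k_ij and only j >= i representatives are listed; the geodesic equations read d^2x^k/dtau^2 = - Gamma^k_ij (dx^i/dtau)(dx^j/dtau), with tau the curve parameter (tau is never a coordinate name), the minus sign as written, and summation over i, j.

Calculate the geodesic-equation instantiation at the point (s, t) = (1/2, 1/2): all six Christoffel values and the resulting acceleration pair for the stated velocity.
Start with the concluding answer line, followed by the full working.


Answer: Gamma_sss = 972/2219, Gamma_sst = 540/2219, Gamma_stt = -1692/2219, Gamma_tss = -1956/2219, Gamma_tst = 1872/2219, Gamma_ttt = -540/2219; accelerations (d^2s/dtau^2, d^2t/dtau^2) = (-4545/2219, 4215/2219)

E = 13/2, F = -15/8, G = 47/8 at the point
E_s = 9, E_t = 0, F_s = -6, F_t = 0, G_s = 9, G_t = 0
EG - F^2 = 2219/64;  g^inv = (64/2219) * [[47/8, 15/8], [15/8, 13/2]]
first-kind symbols [ij,l] = (1/2)(d_i g_jl + d_j g_il - d_l g_ij): [ss,s] = E_s/2 = 9/2, [ss,t] = F_s - E_t/2 = -6, [st,s] = E_t/2 = 0, [st,t] = G_s/2 = 9/2, [tt,s] = F_t - G_s/2 = -9/2, [tt,t] = G_t/2 = 0
Gamma^s_ij = (G*[ij,s] - F*[ij,t])/(EG - F^2), Gamma^t_ij = (E*[ij,t] - F*[ij,s])/(EG - F^2)
Gamma_sss = 972/2219, Gamma_sst = 540/2219, Gamma_stt = -1692/2219, Gamma_tss = -1956/2219, Gamma_tst = 1872/2219, Gamma_ttt = -540/2219
d^2s/dtau^2 = -(Gamma_sss*(2)^2 + 2*Gamma_sst*(2)*(1/2) + Gamma_stt*(1/2)^2) = -4545/2219
d^2t/dtau^2 = -(Gamma_tss*(2)^2 + 2*Gamma_tst*(2)*(1/2) + Gamma_ttt*(1/2)^2) = 4215/2219


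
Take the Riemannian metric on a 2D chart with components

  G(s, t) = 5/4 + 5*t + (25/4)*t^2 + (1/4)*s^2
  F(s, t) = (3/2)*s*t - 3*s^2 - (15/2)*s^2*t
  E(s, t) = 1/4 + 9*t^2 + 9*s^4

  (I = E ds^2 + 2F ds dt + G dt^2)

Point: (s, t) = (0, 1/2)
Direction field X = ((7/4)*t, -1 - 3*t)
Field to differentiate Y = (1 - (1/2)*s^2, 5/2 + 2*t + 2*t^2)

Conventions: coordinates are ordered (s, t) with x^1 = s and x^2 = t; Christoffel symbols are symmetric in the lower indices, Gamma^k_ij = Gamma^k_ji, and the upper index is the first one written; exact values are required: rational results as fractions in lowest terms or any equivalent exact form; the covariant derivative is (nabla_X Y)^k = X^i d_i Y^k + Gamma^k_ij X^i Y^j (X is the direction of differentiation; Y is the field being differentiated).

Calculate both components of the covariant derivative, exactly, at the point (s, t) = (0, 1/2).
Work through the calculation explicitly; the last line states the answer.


E = 5/2, F = 0, G = 85/16 at the point
E_s = 0, E_t = 9, F_s = 3/4, F_t = 0, G_s = 0, G_t = 45/4
EG - F^2 = 425/32;  g^inv = (32/425) * [[85/16, 0], [0, 5/2]]
first-kind symbols [ij,l] = (1/2)(d_i g_jl + d_j g_il - d_l g_ij): [ss,s] = E_s/2 = 0, [ss,t] = F_s - E_t/2 = -15/4, [st,s] = E_t/2 = 9/2, [st,t] = G_s/2 = 0, [tt,s] = F_t - G_s/2 = 0, [tt,t] = G_t/2 = 45/8
Gamma^s_ij = (G*[ij,s] - F*[ij,t])/(EG - F^2), Gamma^t_ij = (E*[ij,t] - F*[ij,s])/(EG - F^2)
Gamma_sss = 0, Gamma_sst = 9/5, Gamma_stt = 0, Gamma_tss = -12/17, Gamma_tst = 0, Gamma_ttt = 18/17
X = (7/8, -5/2), Y = (1, 4) at the point

Answer: (nabla_X Y)^s = 9/5, (nabla_X Y)^t = -721/34


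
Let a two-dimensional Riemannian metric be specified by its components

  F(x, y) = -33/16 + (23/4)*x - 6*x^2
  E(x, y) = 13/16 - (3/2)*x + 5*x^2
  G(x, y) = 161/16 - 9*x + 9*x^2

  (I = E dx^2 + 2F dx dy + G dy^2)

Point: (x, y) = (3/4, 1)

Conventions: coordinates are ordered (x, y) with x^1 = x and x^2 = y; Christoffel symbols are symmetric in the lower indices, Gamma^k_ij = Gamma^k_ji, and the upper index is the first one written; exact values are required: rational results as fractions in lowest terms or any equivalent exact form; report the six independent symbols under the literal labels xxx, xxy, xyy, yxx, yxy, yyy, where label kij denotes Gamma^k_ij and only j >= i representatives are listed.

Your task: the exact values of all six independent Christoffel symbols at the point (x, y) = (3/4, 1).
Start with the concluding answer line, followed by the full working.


Answer: Gamma_xxx = 1374/1259, Gamma_xxy = 162/1259, Gamma_xyy = -1206/1259, Gamma_yxx = -304/1259, Gamma_yxy = 360/1259, Gamma_yyy = -162/1259

E = 5/2, F = -9/8, G = 67/8 at the point
E_x = 6, E_y = 0, F_x = -13/4, F_y = 0, G_x = 9/2, G_y = 0
EG - F^2 = 1259/64;  g^inv = (64/1259) * [[67/8, 9/8], [9/8, 5/2]]
first-kind symbols [ij,l] = (1/2)(d_i g_jl + d_j g_il - d_l g_ij): [xx,x] = E_x/2 = 3, [xx,y] = F_x - E_y/2 = -13/4, [xy,x] = E_y/2 = 0, [xy,y] = G_x/2 = 9/4, [yy,x] = F_y - G_x/2 = -9/4, [yy,y] = G_y/2 = 0
Gamma^x_ij = (G*[ij,x] - F*[ij,y])/(EG - F^2), Gamma^y_ij = (E*[ij,y] - F*[ij,x])/(EG - F^2)
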